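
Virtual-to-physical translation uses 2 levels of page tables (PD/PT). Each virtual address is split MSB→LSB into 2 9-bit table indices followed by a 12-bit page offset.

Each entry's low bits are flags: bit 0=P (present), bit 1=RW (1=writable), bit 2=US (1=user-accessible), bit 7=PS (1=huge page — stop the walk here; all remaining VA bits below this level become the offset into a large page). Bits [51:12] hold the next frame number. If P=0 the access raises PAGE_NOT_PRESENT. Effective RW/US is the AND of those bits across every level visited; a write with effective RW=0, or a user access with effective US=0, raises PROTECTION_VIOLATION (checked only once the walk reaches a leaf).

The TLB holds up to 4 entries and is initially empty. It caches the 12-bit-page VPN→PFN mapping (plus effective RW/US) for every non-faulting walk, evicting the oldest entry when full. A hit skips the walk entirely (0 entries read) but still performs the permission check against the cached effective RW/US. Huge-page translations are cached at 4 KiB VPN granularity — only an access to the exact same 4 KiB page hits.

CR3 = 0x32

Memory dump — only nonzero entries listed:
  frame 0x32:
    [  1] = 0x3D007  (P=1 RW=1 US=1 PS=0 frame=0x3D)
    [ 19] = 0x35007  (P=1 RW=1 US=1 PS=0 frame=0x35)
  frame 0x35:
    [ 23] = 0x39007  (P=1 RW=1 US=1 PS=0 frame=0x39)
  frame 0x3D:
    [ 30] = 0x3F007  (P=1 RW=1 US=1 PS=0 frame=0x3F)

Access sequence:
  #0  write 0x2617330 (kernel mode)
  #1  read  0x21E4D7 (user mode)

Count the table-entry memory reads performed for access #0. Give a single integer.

Per-access translation:
#0 VA=0x2617330 (w,kernel):
  L0 @0x32[19] → 0x35007  P=1,RW=1,US=1,PS=0
  L1 @0x35[23] → 0x39007  P=1,RW=1,US=1,PS=0
  ✓ 0x39330  — 2 lookups
#1 VA=0x21E4D7 (r,user):
  L0 @0x32[1] → 0x3D007  P=1,RW=1,US=1,PS=0
  L1 @0x3D[30] → 0x3F007  P=1,RW=1,US=1,PS=0
  ✓ 0x3F4D7  — 2 lookups

Entries read for #0: 2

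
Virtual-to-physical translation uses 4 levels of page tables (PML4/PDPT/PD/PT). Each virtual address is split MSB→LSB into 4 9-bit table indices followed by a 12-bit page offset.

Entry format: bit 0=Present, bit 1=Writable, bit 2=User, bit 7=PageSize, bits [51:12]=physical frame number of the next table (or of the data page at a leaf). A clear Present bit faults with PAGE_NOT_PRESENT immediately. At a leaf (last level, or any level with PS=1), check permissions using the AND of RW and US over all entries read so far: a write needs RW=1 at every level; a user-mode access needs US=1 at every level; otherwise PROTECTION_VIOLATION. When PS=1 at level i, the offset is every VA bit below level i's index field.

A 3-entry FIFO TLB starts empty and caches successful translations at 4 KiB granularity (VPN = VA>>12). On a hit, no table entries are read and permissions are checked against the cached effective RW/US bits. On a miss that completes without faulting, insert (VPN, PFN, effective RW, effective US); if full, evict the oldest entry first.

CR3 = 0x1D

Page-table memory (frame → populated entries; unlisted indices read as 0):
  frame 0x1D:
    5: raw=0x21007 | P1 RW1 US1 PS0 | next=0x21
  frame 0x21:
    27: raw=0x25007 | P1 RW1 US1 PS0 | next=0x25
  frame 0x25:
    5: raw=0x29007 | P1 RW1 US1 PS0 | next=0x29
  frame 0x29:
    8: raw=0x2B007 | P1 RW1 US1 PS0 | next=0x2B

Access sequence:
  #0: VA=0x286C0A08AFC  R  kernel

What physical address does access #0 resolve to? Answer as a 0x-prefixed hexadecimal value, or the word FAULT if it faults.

Walk each access:
#0 VA=0x286C0A08AFC (r,kernel):
  [0] read 0x1D idx=5: raw=0x21007 flags P=1 W=1 U=1 S=0
  [1] read 0x21 idx=27: raw=0x25007 flags P=1 W=1 U=1 S=0
  [2] read 0x25 idx=5: raw=0x29007 flags P=1 W=1 U=1 S=0
  [3] read 0x29 idx=8: raw=0x2B007 flags P=1 W=1 U=1 S=0
  → PA=0x2BAFC  (4 entries read)

Access #0 PA: 0x2BAFC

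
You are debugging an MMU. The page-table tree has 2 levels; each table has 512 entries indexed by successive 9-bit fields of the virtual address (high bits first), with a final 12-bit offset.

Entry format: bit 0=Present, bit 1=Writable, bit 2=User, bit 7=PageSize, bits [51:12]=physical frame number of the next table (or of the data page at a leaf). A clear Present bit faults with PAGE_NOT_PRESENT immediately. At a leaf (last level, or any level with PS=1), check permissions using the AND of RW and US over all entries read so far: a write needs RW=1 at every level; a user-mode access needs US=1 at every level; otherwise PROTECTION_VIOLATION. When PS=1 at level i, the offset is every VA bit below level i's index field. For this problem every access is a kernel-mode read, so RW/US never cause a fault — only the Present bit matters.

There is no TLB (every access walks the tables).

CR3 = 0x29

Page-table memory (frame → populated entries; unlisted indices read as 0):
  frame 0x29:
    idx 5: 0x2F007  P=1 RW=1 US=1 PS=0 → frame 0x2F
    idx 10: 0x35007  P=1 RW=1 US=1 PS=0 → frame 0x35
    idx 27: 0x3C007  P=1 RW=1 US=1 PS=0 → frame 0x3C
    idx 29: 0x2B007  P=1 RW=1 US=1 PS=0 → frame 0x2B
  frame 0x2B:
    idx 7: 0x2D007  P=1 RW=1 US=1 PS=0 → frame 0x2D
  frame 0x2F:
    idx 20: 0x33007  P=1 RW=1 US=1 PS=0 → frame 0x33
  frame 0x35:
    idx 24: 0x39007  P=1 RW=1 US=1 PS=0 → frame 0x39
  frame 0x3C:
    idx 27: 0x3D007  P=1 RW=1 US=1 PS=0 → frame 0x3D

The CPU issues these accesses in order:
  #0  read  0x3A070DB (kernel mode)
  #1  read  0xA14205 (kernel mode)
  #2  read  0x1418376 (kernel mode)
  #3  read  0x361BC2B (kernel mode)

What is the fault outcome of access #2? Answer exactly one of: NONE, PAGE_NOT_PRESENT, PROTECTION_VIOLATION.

Trace:
#0 VA=0x3A070DB (r,kernel):
  L0: frame=0x29 idx=29 entry=0x2B007 [P=1 RW=1 US=1 PS=0]
  L1: frame=0x2B idx=7 entry=0x2D007 [P=1 RW=1 US=1 PS=0]
  → PA=0x2D0DB  (2 entries read)
#1 VA=0xA14205 (r,kernel):
  L0: frame=0x29 idx=5 entry=0x2F007 [P=1 RW=1 US=1 PS=0]
  L1: frame=0x2F idx=20 entry=0x33007 [P=1 RW=1 US=1 PS=0]
  → PA=0x33205  (2 entries read)
#2 VA=0x1418376 (r,kernel):
  L0: frame=0x29 idx=10 entry=0x35007 [P=1 RW=1 US=1 PS=0]
  L1: frame=0x35 idx=24 entry=0x39007 [P=1 RW=1 US=1 PS=0]
  → PA=0x39376  (2 entries read)
#3 VA=0x361BC2B (r,kernel):
  L0: frame=0x29 idx=27 entry=0x3C007 [P=1 RW=1 US=1 PS=0]
  L1: frame=0x3C idx=27 entry=0x3D007 [P=1 RW=1 US=1 PS=0]
  → PA=0x3DC2B  (2 entries read)

Access #2 fault: NONE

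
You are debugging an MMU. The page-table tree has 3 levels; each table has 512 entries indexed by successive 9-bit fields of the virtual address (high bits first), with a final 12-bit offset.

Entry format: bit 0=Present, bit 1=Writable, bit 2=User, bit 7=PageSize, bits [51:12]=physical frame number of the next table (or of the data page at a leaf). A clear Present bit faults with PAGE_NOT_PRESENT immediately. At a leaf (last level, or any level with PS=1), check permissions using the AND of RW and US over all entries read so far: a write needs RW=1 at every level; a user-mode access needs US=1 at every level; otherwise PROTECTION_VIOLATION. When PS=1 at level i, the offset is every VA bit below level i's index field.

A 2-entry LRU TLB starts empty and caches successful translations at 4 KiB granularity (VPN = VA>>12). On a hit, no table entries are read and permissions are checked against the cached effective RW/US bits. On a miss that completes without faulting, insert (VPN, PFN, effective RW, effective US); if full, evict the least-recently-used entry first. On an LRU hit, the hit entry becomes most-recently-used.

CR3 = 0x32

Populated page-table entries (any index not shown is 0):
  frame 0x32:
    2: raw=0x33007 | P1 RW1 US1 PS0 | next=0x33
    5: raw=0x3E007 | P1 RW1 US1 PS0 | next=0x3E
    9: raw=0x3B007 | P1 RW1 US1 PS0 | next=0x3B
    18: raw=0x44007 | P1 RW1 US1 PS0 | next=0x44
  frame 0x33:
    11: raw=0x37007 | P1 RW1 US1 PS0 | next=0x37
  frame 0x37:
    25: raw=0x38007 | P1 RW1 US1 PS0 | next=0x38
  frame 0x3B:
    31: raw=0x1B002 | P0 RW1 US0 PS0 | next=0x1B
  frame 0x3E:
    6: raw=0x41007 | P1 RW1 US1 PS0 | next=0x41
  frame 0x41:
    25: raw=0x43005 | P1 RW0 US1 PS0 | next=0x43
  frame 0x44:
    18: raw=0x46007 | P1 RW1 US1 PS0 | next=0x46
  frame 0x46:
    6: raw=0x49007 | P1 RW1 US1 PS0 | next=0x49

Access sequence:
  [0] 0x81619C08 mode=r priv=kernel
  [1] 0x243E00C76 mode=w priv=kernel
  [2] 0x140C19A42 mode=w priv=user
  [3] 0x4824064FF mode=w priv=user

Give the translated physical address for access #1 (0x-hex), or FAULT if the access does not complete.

Per-access translation:
#0 VA=0x81619C08 (r,kernel):
  L0 @0x32[2] → 0x33007  P=1,RW=1,US=1,PS=0
  L1 @0x33[11] → 0x37007  P=1,RW=1,US=1,PS=0
  L2 @0x37[25] → 0x38007  P=1,RW=1,US=1,PS=0
  ✓ 0x38C08  — 3 lookups
#1 VA=0x243E00C76 (w,kernel):
  L0 @0x32[9] → 0x3B007  P=1,RW=1,US=1,PS=0
  L1 @0x3B[31] → 0x1B002  P=0,RW=1,US=0,PS=0
  ✗ PAGE_NOT_PRESENT  [2 reads]
#2 VA=0x140C19A42 (w,user):
  L0 @0x32[5] → 0x3E007  P=1,RW=1,US=1,PS=0
  L1 @0x3E[6] → 0x41007  P=1,RW=1,US=1,PS=0
  L2 @0x41[25] → 0x43005  P=1,RW=0,US=1,PS=0
  ✗ PROTECTION_VIOLATION  [3 reads]
#3 VA=0x4824064FF (w,user):
  L0 @0x32[18] → 0x44007  P=1,RW=1,US=1,PS=0
  L1 @0x44[18] → 0x46007  P=1,RW=1,US=1,PS=0
  L2 @0x46[6] → 0x49007  P=1,RW=1,US=1,PS=0
  ✓ 0x494FF  — 3 lookups

Access #1 PA: FAULT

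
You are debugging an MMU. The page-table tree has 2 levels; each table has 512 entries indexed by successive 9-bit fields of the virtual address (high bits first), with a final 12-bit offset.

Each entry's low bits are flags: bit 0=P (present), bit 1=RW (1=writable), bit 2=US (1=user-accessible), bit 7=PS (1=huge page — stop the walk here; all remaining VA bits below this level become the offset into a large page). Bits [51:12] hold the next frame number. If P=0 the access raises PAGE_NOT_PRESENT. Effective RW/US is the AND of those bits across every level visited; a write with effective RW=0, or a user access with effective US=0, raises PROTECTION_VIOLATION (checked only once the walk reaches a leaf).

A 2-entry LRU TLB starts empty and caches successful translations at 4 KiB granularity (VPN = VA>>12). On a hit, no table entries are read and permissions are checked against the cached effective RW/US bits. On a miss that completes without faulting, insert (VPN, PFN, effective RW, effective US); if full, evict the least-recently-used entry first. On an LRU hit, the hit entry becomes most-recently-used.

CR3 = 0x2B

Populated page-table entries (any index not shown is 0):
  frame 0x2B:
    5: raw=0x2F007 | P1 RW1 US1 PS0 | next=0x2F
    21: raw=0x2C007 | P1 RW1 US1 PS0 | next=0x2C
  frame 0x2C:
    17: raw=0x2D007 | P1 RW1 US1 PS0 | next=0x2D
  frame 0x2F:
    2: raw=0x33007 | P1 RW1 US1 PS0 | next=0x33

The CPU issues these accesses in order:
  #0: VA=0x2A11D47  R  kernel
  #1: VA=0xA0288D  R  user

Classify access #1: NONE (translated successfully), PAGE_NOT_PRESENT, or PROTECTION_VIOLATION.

Walk each access:
#0 VA=0x2A11D47 (r,kernel):
  lvl0: tbl 0x2B, slot 21 ⇒ 0x2C007 (P1/RW1/US1/PS0)
  lvl1: tbl 0x2C, slot 17 ⇒ 0x2D007 (P1/RW1/US1/PS0)
  ⇒ phys 0x2DD47  [2 reads]
#1 VA=0xA0288D (r,user):
  lvl0: tbl 0x2B, slot 5 ⇒ 0x2F007 (P1/RW1/US1/PS0)
  lvl1: tbl 0x2F, slot 2 ⇒ 0x33007 (P1/RW1/US1/PS0)
  ⇒ phys 0x3388D  [2 reads]

Access #1 fault: NONE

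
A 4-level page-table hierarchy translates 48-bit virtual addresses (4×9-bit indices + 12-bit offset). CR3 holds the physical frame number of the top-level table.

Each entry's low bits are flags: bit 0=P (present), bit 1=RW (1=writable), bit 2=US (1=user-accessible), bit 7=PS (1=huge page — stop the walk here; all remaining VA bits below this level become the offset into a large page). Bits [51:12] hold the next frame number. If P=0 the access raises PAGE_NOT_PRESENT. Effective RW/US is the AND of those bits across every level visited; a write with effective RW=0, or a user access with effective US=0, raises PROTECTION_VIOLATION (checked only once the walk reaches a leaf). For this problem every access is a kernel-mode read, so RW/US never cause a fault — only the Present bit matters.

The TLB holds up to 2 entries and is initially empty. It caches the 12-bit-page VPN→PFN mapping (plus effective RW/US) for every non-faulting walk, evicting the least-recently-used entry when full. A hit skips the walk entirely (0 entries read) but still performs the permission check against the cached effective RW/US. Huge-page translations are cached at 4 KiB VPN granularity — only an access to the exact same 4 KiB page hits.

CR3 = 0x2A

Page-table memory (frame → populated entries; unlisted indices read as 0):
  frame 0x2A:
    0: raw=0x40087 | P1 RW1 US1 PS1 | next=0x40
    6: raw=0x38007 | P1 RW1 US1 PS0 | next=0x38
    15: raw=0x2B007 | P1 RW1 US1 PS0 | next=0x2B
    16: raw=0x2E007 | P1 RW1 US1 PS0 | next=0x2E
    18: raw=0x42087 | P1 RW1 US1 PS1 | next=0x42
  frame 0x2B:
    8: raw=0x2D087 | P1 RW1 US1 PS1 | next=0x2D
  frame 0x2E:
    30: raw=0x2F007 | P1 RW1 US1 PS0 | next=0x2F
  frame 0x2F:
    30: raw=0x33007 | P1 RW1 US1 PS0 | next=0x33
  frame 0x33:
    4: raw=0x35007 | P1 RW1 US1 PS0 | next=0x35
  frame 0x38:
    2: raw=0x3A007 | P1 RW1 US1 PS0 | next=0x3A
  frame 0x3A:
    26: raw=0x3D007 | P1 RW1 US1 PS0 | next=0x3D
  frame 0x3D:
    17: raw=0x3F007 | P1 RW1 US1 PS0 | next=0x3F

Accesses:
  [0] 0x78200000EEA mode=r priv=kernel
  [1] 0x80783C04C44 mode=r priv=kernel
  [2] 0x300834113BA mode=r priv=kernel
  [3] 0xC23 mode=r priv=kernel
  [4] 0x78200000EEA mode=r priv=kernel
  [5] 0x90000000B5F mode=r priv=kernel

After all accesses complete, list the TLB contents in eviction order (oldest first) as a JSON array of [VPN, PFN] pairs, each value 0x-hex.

Trace:
#0 VA=0x78200000EEA (r,kernel):
  [0] read 0x2A idx=15: raw=0x2B007 flags P=1 W=1 U=1 S=0
  [1] read 0x2B idx=8: raw=0x2D087 flags P=1 W=1 U=1 S=1
  → PA=0x2DEEA (huge @L1)  (2 entries read)
#1 VA=0x80783C04C44 (r,kernel):
  [0] read 0x2A idx=16: raw=0x2E007 flags P=1 W=1 U=1 S=0
  [1] read 0x2E idx=30: raw=0x2F007 flags P=1 W=1 U=1 S=0
  [2] read 0x2F idx=30: raw=0x33007 flags P=1 W=1 U=1 S=0
  [3] read 0x33 idx=4: raw=0x35007 flags P=1 W=1 U=1 S=0
  → PA=0x35C44  (4 entries read)
#2 VA=0x300834113BA (r,kernel):
  [0] read 0x2A idx=6: raw=0x38007 flags P=1 W=1 U=1 S=0
  [1] read 0x38 idx=2: raw=0x3A007 flags P=1 W=1 U=1 S=0
  [2] read 0x3A idx=26: raw=0x3D007 flags P=1 W=1 U=1 S=0
  [3] read 0x3D idx=17: raw=0x3F007 flags P=1 W=1 U=1 S=0
  → PA=0x3F3BA  (4 entries read)
#3 VA=0xC23 (r,kernel):
  [0] read 0x2A idx=0: raw=0x40087 flags P=1 W=1 U=1 S=1
  → PA=0x40C23 (huge @L0)  (1 entries read)
#4 VA=0x78200000EEA (r,kernel):
  [0] read 0x2A idx=15: raw=0x2B007 flags P=1 W=1 U=1 S=0
  [1] read 0x2B idx=8: raw=0x2D087 flags P=1 W=1 U=1 S=1
  → PA=0x2DEEA (huge @L1)  (2 entries read)
#5 VA=0x90000000B5F (r,kernel):
  [0] read 0x2A idx=18: raw=0x42087 flags P=1 W=1 U=1 S=1
  → PA=0x42B5F (huge @L0)  (1 entries read)

TLB: [["0x78200000", "0x2D"], ["0x90000000", "0x42"]]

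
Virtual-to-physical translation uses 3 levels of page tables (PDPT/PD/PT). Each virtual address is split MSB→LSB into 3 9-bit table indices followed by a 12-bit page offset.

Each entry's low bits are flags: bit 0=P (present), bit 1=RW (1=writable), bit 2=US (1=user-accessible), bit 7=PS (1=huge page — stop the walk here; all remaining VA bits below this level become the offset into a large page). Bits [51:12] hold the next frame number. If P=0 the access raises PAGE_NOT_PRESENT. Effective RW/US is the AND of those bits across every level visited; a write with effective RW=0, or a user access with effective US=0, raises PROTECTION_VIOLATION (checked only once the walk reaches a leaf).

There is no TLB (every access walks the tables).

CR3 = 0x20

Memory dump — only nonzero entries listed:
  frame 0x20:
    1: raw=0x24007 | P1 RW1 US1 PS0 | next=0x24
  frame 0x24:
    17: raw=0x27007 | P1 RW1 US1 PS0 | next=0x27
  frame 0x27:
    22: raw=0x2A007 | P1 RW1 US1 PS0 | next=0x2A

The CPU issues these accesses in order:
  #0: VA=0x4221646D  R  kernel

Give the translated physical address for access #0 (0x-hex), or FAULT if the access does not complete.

Trace:
#0 VA=0x4221646D (r,kernel):
  L0: frame=0x20 idx=1 entry=0x24007 [P=1 RW=1 US=1 PS=0]
  L1: frame=0x24 idx=17 entry=0x27007 [P=1 RW=1 US=1 PS=0]
  L2: frame=0x27 idx=22 entry=0x2A007 [P=1 RW=1 US=1 PS=0]
  ⇒ phys 0x2A46D  [3 reads]

Access #0 PA: 0x2A46D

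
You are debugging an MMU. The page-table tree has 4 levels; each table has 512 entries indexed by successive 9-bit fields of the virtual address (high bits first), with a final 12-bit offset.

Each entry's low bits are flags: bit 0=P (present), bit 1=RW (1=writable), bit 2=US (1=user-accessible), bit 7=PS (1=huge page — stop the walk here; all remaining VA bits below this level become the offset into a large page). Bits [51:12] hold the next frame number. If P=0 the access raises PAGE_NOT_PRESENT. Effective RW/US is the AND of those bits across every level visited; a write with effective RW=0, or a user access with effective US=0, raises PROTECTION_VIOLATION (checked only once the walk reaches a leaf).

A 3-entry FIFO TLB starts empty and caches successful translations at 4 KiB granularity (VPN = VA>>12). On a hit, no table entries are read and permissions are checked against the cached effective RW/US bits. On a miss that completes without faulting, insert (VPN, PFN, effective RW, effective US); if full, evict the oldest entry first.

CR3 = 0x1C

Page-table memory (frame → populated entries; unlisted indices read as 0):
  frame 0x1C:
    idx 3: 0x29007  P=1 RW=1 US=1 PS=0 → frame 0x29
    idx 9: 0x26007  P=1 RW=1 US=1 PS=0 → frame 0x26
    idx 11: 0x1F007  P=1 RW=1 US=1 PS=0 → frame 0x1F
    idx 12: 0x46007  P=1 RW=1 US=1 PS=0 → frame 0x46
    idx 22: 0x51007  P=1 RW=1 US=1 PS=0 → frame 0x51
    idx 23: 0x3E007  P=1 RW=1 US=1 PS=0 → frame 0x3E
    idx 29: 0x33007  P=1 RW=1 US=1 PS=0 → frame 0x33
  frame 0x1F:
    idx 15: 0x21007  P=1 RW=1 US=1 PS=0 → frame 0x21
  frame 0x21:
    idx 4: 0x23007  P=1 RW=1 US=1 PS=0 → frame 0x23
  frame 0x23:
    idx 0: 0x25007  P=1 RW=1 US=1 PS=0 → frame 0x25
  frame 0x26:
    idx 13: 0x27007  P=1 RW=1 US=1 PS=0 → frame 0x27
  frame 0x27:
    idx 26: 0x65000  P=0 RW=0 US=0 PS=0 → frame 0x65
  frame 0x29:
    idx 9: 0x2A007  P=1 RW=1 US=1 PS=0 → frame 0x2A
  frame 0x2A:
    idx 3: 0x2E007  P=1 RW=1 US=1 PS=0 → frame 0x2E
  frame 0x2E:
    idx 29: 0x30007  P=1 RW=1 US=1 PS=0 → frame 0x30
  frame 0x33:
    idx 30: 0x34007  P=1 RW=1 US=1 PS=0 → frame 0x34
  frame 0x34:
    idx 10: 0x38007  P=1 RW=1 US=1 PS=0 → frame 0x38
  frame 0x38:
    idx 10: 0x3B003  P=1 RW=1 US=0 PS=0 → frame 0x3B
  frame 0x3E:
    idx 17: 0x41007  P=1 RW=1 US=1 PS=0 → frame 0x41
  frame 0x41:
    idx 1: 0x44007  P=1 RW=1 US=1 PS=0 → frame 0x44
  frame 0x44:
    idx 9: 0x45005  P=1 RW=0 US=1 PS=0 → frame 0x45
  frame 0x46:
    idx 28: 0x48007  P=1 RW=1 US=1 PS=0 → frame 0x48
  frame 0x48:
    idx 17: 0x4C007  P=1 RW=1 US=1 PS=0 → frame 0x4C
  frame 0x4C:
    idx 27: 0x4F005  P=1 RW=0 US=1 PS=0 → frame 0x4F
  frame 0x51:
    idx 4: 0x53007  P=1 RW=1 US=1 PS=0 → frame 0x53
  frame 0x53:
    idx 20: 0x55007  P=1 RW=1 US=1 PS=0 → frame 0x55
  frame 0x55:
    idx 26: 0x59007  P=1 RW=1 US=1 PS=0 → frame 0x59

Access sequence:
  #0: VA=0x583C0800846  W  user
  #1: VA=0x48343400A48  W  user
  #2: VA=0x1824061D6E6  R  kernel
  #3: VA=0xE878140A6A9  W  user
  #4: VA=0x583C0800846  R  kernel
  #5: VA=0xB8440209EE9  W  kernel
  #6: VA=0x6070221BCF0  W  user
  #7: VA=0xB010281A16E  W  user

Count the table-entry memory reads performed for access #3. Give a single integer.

Trace:
#0 VA=0x583C0800846 (w,user):
  L0 @0x1C[11] → 0x1F007  P=1,RW=1,US=1,PS=0
  L1 @0x1F[15] → 0x21007  P=1,RW=1,US=1,PS=0
  L2 @0x21[4] → 0x23007  P=1,RW=1,US=1,PS=0
  L3 @0x23[0] → 0x25007  P=1,RW=1,US=1,PS=0
  ✓ 0x25846  — 4 lookups
#1 VA=0x48343400A48 (w,user):
  L0 @0x1C[9] → 0x26007  P=1,RW=1,US=1,PS=0
  L1 @0x26[13] → 0x27007  P=1,RW=1,US=1,PS=0
  L2 @0x27[26] → 0x65000  P=0,RW=0,US=0,PS=0
  → PAGE_NOT_PRESENT  (3 entries read)
#2 VA=0x1824061D6E6 (r,kernel):
  L0 @0x1C[3] → 0x29007  P=1,RW=1,US=1,PS=0
  L1 @0x29[9] → 0x2A007  P=1,RW=1,US=1,PS=0
  L2 @0x2A[3] → 0x2E007  P=1,RW=1,US=1,PS=0
  L3 @0x2E[29] → 0x30007  P=1,RW=1,US=1,PS=0
  ✓ 0x306E6  — 4 lookups
#3 VA=0xE878140A6A9 (w,user):
  L0 @0x1C[29] → 0x33007  P=1,RW=1,US=1,PS=0
  L1 @0x33[30] → 0x34007  P=1,RW=1,US=1,PS=0
  L2 @0x34[10] → 0x38007  P=1,RW=1,US=1,PS=0
  L3 @0x38[10] → 0x3B003  P=1,RW=1,US=0,PS=0
  → PROTECTION_VIOLATION  (4 entries read)
#4 VA=0x583C0800846 (r,kernel):
  TLB hit vpn=0x583C0800 → PA=0x25846
#5 VA=0xB8440209EE9 (w,kernel):
  L0 @0x1C[23] → 0x3E007  P=1,RW=1,US=1,PS=0
  L1 @0x3E[17] → 0x41007  P=1,RW=1,US=1,PS=0
  L2 @0x41[1] → 0x44007  P=1,RW=1,US=1,PS=0
  L3 @0x44[9] → 0x45005  P=1,RW=0,US=1,PS=0
  → PROTECTION_VIOLATION  (4 entries read)
#6 VA=0x6070221BCF0 (w,user):
  L0 @0x1C[12] → 0x46007  P=1,RW=1,US=1,PS=0
  L1 @0x46[28] → 0x48007  P=1,RW=1,US=1,PS=0
  L2 @0x48[17] → 0x4C007  P=1,RW=1,US=1,PS=0
  L3 @0x4C[27] → 0x4F005  P=1,RW=0,US=1,PS=0
  → PROTECTION_VIOLATION  (4 entries read)
#7 VA=0xB010281A16E (w,user):
  L0 @0x1C[22] → 0x51007  P=1,RW=1,US=1,PS=0
  L1 @0x51[4] → 0x53007  P=1,RW=1,US=1,PS=0
  L2 @0x53[20] → 0x55007  P=1,RW=1,US=1,PS=0
  L3 @0x55[26] → 0x59007  P=1,RW=1,US=1,PS=0
  ✓ 0x5916E  — 4 lookups

Entries read for #3: 4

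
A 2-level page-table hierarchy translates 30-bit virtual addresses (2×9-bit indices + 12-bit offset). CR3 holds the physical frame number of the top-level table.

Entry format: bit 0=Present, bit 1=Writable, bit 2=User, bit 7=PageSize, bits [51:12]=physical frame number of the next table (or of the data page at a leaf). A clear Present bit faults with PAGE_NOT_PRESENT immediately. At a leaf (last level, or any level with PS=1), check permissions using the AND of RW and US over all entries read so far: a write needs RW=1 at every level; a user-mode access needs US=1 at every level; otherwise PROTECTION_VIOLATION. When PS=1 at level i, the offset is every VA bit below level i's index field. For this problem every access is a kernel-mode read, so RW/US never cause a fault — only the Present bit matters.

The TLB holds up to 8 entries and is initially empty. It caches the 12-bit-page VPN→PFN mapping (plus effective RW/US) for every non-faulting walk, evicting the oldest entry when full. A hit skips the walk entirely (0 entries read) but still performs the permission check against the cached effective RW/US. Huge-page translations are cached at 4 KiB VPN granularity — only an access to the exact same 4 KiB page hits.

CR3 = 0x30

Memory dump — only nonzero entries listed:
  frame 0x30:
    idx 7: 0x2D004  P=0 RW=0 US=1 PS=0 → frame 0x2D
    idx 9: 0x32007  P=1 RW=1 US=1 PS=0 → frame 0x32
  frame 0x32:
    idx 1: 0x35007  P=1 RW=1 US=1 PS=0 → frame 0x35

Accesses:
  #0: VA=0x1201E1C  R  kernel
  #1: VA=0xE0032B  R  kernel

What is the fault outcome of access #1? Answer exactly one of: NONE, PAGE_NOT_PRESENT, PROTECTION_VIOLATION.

Walk each access:
#0 VA=0x1201E1C (r,kernel):
  L0 @0x30[9] → 0x32007  P=1,RW=1,US=1,PS=0
  L1 @0x32[1] → 0x35007  P=1,RW=1,US=1,PS=0
  ⇒ phys 0x35E1C  [2 reads]
#1 VA=0xE0032B (r,kernel):
  L0 @0x30[7] → 0x2D004  P=0,RW=0,US=1,PS=0
  ⇒ fault: PAGE_NOT_PRESENT  — 1 lookups

Access #1 fault: PAGE_NOT_PRESENT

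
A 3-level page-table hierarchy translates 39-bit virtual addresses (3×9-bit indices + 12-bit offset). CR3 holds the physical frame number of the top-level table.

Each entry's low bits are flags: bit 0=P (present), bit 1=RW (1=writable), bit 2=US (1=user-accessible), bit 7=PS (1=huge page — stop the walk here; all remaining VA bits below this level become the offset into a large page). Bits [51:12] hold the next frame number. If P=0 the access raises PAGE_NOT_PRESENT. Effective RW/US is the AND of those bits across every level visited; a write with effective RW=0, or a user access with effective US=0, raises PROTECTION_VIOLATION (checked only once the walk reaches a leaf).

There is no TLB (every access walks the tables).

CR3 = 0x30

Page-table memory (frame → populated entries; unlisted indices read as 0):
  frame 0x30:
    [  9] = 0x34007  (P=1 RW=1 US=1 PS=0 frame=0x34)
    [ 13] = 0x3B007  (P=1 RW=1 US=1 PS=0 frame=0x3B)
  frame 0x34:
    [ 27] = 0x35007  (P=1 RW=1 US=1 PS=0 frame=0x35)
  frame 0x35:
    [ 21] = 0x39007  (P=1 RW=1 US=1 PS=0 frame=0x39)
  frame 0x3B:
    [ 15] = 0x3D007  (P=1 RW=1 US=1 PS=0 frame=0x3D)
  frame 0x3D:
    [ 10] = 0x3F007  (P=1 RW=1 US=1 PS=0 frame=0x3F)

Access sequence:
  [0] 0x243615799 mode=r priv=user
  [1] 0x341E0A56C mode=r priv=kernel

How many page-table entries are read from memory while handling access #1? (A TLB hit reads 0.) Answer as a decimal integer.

Per-access translation:
#0 VA=0x243615799 (r,user):
  L0 @0x30[9] → 0x34007  P=1,RW=1,US=1,PS=0
  L1 @0x34[27] → 0x35007  P=1,RW=1,US=1,PS=0
  L2 @0x35[21] → 0x39007  P=1,RW=1,US=1,PS=0
  ⇒ phys 0x39799  [3 reads]
#1 VA=0x341E0A56C (r,kernel):
  L0 @0x30[13] → 0x3B007  P=1,RW=1,US=1,PS=0
  L1 @0x3B[15] → 0x3D007  P=1,RW=1,US=1,PS=0
  L2 @0x3D[10] → 0x3F007  P=1,RW=1,US=1,PS=0
  ⇒ phys 0x3F56C  [3 reads]

Entries read for #1: 3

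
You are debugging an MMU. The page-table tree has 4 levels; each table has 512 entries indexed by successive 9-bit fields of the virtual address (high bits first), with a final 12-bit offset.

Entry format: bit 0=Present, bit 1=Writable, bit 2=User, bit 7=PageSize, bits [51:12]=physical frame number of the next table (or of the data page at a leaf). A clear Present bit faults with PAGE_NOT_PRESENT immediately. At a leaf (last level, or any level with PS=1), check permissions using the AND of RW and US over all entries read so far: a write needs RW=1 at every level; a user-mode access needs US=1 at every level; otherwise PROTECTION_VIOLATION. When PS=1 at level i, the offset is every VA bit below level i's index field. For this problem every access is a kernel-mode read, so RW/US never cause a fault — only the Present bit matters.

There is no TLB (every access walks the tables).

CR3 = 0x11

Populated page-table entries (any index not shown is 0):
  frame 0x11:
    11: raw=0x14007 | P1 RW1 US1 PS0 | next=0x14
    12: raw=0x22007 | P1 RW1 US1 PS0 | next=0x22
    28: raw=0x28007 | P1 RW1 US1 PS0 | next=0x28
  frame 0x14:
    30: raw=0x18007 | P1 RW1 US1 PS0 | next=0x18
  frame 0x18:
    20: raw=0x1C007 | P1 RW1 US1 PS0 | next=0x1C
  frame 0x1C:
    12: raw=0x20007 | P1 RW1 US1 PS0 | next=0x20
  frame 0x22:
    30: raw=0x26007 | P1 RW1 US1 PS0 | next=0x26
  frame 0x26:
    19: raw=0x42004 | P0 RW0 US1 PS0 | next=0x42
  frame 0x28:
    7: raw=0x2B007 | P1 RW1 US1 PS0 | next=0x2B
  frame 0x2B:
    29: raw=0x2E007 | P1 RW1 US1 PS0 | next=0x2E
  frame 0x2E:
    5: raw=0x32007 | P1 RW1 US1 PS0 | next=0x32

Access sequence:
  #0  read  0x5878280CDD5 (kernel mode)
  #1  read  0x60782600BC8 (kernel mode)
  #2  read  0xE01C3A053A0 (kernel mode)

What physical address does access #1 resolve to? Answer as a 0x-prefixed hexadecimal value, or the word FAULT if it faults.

Trace:
#0 VA=0x5878280CDD5 (r,kernel):
  [0] read 0x11 idx=11: raw=0x14007 flags P=1 W=1 U=1 S=0
  [1] read 0x14 idx=30: raw=0x18007 flags P=1 W=1 U=1 S=0
  [2] read 0x18 idx=20: raw=0x1C007 flags P=1 W=1 U=1 S=0
  [3] read 0x1C idx=12: raw=0x20007 flags P=1 W=1 U=1 S=0
  → PA=0x20DD5  (4 entries read)
#1 VA=0x60782600BC8 (r,kernel):
  [0] read 0x11 idx=12: raw=0x22007 flags P=1 W=1 U=1 S=0
  [1] read 0x22 idx=30: raw=0x26007 flags P=1 W=1 U=1 S=0
  [2] read 0x26 idx=19: raw=0x42004 flags P=0 W=0 U=1 S=0
  ⇒ fault: PAGE_NOT_PRESENT  — 3 lookups
#2 VA=0xE01C3A053A0 (r,kernel):
  [0] read 0x11 idx=28: raw=0x28007 flags P=1 W=1 U=1 S=0
  [1] read 0x28 idx=7: raw=0x2B007 flags P=1 W=1 U=1 S=0
  [2] read 0x2B idx=29: raw=0x2E007 flags P=1 W=1 U=1 S=0
  [3] read 0x2E idx=5: raw=0x32007 flags P=1 W=1 U=1 S=0
  → PA=0x323A0  (4 entries read)

Access #1 PA: FAULT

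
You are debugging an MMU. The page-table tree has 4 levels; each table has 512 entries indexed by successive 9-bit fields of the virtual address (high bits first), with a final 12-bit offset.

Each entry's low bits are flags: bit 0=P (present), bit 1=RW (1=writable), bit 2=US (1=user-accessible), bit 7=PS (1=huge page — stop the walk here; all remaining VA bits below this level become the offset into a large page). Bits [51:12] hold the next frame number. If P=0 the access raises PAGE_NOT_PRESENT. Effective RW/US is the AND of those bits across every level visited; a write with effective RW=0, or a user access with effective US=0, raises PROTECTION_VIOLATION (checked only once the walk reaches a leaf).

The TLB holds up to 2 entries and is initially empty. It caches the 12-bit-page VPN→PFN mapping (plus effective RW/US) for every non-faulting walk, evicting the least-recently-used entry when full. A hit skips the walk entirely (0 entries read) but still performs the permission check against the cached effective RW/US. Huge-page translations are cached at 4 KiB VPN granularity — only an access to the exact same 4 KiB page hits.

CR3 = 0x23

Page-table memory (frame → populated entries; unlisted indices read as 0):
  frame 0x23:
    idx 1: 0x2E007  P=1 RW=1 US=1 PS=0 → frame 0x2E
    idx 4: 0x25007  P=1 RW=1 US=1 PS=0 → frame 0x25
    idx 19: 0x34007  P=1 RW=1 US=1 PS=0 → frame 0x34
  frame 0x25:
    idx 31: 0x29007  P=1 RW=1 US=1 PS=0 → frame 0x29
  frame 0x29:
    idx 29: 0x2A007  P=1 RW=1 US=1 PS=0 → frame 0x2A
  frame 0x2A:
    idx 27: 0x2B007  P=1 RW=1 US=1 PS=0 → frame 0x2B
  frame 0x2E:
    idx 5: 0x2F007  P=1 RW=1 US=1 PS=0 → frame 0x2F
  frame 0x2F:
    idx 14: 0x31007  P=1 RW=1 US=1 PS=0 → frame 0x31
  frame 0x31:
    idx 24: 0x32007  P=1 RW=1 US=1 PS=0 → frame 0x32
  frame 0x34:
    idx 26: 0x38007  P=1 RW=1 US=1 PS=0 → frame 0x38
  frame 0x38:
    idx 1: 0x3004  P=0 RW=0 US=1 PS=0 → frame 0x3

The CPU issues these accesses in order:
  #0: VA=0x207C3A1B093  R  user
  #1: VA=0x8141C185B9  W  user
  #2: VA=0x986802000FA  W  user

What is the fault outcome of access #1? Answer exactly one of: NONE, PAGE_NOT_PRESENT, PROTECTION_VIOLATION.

Walk each access:
#0 VA=0x207C3A1B093 (r,user):
  L0 @0x23[4] → 0x25007  P=1,RW=1,US=1,PS=0
  L1 @0x25[31] → 0x29007  P=1,RW=1,US=1,PS=0
  L2 @0x29[29] → 0x2A007  P=1,RW=1,US=1,PS=0
  L3 @0x2A[27] → 0x2B007  P=1,RW=1,US=1,PS=0
  ✓ 0x2B093  — 4 lookups
#1 VA=0x8141C185B9 (w,user):
  L0 @0x23[1] → 0x2E007  P=1,RW=1,US=1,PS=0
  L1 @0x2E[5] → 0x2F007  P=1,RW=1,US=1,PS=0
  L2 @0x2F[14] → 0x31007  P=1,RW=1,US=1,PS=0
  L3 @0x31[24] → 0x32007  P=1,RW=1,US=1,PS=0
  ✓ 0x325B9  — 4 lookups
#2 VA=0x986802000FA (w,user):
  L0 @0x23[19] → 0x34007  P=1,RW=1,US=1,PS=0
  L1 @0x34[26] → 0x38007  P=1,RW=1,US=1,PS=0
  L2 @0x38[1] → 0x3004  P=0,RW=0,US=1,PS=0
  → PAGE_NOT_PRESENT  (3 entries read)

Access #1 fault: NONE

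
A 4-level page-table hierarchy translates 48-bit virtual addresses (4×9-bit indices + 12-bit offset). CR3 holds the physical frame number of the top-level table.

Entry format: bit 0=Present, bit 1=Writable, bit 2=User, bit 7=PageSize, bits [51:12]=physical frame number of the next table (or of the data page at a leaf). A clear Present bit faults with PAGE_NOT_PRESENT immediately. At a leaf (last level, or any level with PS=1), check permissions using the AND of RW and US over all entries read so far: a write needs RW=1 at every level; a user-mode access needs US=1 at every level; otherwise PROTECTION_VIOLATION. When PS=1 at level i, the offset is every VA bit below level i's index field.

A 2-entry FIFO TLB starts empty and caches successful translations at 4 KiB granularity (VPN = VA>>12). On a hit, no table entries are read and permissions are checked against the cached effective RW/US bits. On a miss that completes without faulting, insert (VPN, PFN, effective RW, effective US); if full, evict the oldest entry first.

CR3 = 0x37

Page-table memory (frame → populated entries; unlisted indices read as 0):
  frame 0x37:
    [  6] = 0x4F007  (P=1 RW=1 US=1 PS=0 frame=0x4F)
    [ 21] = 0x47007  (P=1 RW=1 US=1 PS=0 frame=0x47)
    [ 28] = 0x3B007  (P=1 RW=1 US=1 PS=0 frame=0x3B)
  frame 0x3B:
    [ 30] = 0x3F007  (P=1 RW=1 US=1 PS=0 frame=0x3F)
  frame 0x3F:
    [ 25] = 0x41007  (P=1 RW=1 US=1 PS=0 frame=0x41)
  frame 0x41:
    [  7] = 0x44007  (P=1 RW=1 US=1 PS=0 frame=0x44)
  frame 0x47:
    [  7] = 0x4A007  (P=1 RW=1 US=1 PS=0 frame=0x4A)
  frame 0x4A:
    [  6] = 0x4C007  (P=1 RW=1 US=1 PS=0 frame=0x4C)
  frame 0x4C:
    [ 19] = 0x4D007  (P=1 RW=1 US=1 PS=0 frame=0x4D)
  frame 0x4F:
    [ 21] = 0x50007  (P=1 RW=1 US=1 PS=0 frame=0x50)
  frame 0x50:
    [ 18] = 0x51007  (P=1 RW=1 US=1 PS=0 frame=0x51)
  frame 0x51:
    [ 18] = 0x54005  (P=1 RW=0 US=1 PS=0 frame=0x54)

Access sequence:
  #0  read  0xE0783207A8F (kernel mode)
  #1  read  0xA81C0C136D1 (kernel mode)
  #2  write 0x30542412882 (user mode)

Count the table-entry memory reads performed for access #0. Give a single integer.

Per-access translation:
#0 VA=0xE0783207A8F (r,kernel):
  L0: frame=0x37 idx=28 entry=0x3B007 [P=1 RW=1 US=1 PS=0]
  L1: frame=0x3B idx=30 entry=0x3F007 [P=1 RW=1 US=1 PS=0]
  L2: frame=0x3F idx=25 entry=0x41007 [P=1 RW=1 US=1 PS=0]
  L3: frame=0x41 idx=7 entry=0x44007 [P=1 RW=1 US=1 PS=0]
  ✓ 0x44A8F  — 4 lookups
#1 VA=0xA81C0C136D1 (r,kernel):
  L0: frame=0x37 idx=21 entry=0x47007 [P=1 RW=1 US=1 PS=0]
  L1: frame=0x47 idx=7 entry=0x4A007 [P=1 RW=1 US=1 PS=0]
  L2: frame=0x4A idx=6 entry=0x4C007 [P=1 RW=1 US=1 PS=0]
  L3: frame=0x4C idx=19 entry=0x4D007 [P=1 RW=1 US=1 PS=0]
  ✓ 0x4D6D1  — 4 lookups
#2 VA=0x30542412882 (w,user):
  L0: frame=0x37 idx=6 entry=0x4F007 [P=1 RW=1 US=1 PS=0]
  L1: frame=0x4F idx=21 entry=0x50007 [P=1 RW=1 US=1 PS=0]
  L2: frame=0x50 idx=18 entry=0x51007 [P=1 RW=1 US=1 PS=0]
  L3: frame=0x51 idx=18 entry=0x54005 [P=1 RW=0 US=1 PS=0]
  ⇒ fault: PROTECTION_VIOLATION  — 4 lookups

Entries read for #0: 4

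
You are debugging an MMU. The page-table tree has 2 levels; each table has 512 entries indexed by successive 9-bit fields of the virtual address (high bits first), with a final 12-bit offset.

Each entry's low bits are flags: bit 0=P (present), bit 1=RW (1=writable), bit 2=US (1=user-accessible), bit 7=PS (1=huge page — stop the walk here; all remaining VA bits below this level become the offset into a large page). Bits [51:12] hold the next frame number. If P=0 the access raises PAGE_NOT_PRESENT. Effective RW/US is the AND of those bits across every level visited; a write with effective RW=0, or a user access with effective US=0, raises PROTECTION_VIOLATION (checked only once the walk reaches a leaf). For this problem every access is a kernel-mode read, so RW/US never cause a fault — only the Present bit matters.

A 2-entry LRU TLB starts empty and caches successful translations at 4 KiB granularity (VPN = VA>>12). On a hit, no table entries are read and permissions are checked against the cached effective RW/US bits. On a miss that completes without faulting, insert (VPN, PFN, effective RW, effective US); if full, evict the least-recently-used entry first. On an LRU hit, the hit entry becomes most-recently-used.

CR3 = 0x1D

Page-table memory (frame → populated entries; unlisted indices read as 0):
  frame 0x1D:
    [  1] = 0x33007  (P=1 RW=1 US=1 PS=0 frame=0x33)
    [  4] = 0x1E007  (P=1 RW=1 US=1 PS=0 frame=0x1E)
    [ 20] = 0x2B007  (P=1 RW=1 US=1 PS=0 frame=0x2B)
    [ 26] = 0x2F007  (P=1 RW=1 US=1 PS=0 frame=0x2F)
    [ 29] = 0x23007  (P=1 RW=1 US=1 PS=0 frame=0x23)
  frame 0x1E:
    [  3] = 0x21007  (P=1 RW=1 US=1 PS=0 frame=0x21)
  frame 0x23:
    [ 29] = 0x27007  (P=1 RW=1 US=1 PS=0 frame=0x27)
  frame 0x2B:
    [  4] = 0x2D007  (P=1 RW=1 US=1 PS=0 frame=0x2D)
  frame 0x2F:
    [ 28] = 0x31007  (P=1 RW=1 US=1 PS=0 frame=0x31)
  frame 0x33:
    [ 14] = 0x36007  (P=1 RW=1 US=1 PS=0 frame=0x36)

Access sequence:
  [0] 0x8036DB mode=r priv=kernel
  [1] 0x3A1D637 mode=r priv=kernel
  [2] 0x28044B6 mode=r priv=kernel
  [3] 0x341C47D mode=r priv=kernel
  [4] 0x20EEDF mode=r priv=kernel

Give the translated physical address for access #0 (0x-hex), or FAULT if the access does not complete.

Per-access translation:
#0 VA=0x8036DB (r,kernel):
  L0 @0x1D[4] → 0x1E007  P=1,RW=1,US=1,PS=0
  L1 @0x1E[3] → 0x21007  P=1,RW=1,US=1,PS=0
  ⇒ phys 0x216DB  [2 reads]
#1 VA=0x3A1D637 (r,kernel):
  L0 @0x1D[29] → 0x23007  P=1,RW=1,US=1,PS=0
  L1 @0x23[29] → 0x27007  P=1,RW=1,US=1,PS=0
  ⇒ phys 0x27637  [2 reads]
#2 VA=0x28044B6 (r,kernel):
  L0 @0x1D[20] → 0x2B007  P=1,RW=1,US=1,PS=0
  L1 @0x2B[4] → 0x2D007  P=1,RW=1,US=1,PS=0
  ⇒ phys 0x2D4B6  [2 reads]
#3 VA=0x341C47D (r,kernel):
  L0 @0x1D[26] → 0x2F007  P=1,RW=1,US=1,PS=0
  L1 @0x2F[28] → 0x31007  P=1,RW=1,US=1,PS=0
  ⇒ phys 0x3147D  [2 reads]
#4 VA=0x20EEDF (r,kernel):
  L0 @0x1D[1] → 0x33007  P=1,RW=1,US=1,PS=0
  L1 @0x33[14] → 0x36007  P=1,RW=1,US=1,PS=0
  ⇒ phys 0x36EDF  [2 reads]

Access #0 PA: 0x216DB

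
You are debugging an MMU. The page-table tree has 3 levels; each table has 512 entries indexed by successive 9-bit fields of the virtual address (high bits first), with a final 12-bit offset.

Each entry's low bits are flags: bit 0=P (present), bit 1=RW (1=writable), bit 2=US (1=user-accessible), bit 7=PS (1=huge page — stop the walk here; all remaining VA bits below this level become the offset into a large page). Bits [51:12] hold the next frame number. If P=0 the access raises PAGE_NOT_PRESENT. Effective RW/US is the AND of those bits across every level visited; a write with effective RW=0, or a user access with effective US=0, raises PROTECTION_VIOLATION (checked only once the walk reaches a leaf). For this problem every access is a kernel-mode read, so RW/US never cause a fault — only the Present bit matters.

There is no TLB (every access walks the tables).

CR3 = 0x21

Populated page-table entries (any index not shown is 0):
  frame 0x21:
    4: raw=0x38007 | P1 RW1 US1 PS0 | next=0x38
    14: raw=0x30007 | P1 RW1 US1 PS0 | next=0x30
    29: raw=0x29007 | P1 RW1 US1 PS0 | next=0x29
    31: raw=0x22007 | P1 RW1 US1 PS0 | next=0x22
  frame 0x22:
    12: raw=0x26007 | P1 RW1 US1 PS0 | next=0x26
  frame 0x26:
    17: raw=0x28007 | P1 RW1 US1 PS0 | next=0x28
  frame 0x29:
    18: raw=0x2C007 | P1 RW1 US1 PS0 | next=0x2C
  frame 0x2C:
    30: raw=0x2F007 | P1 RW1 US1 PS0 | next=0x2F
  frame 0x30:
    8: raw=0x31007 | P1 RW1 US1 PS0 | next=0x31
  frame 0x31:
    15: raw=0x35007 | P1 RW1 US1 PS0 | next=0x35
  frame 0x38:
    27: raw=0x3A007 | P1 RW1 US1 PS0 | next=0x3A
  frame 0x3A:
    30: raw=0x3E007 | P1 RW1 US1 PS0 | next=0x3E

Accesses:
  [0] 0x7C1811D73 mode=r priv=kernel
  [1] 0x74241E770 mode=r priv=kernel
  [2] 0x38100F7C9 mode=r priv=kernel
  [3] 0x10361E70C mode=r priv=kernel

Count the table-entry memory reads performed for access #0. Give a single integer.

Per-access translation:
#0 VA=0x7C1811D73 (r,kernel):
  lvl0: tbl 0x21, slot 31 ⇒ 0x22007 (P1/RW1/US1/PS0)
  lvl1: tbl 0x22, slot 12 ⇒ 0x26007 (P1/RW1/US1/PS0)
  lvl2: tbl 0x26, slot 17 ⇒ 0x28007 (P1/RW1/US1/PS0)
  ✓ 0x28D73  — 3 lookups
#1 VA=0x74241E770 (r,kernel):
  lvl0: tbl 0x21, slot 29 ⇒ 0x29007 (P1/RW1/US1/PS0)
  lvl1: tbl 0x29, slot 18 ⇒ 0x2C007 (P1/RW1/US1/PS0)
  lvl2: tbl 0x2C, slot 30 ⇒ 0x2F007 (P1/RW1/US1/PS0)
  ✓ 0x2F770  — 3 lookups
#2 VA=0x38100F7C9 (r,kernel):
  lvl0: tbl 0x21, slot 14 ⇒ 0x30007 (P1/RW1/US1/PS0)
  lvl1: tbl 0x30, slot 8 ⇒ 0x31007 (P1/RW1/US1/PS0)
  lvl2: tbl 0x31, slot 15 ⇒ 0x35007 (P1/RW1/US1/PS0)
  ✓ 0x357C9  — 3 lookups
#3 VA=0x10361E70C (r,kernel):
  lvl0: tbl 0x21, slot 4 ⇒ 0x38007 (P1/RW1/US1/PS0)
  lvl1: tbl 0x38, slot 27 ⇒ 0x3A007 (P1/RW1/US1/PS0)
  lvl2: tbl 0x3A, slot 30 ⇒ 0x3E007 (P1/RW1/US1/PS0)
  ✓ 0x3E70C  — 3 lookups

Entries read for #0: 3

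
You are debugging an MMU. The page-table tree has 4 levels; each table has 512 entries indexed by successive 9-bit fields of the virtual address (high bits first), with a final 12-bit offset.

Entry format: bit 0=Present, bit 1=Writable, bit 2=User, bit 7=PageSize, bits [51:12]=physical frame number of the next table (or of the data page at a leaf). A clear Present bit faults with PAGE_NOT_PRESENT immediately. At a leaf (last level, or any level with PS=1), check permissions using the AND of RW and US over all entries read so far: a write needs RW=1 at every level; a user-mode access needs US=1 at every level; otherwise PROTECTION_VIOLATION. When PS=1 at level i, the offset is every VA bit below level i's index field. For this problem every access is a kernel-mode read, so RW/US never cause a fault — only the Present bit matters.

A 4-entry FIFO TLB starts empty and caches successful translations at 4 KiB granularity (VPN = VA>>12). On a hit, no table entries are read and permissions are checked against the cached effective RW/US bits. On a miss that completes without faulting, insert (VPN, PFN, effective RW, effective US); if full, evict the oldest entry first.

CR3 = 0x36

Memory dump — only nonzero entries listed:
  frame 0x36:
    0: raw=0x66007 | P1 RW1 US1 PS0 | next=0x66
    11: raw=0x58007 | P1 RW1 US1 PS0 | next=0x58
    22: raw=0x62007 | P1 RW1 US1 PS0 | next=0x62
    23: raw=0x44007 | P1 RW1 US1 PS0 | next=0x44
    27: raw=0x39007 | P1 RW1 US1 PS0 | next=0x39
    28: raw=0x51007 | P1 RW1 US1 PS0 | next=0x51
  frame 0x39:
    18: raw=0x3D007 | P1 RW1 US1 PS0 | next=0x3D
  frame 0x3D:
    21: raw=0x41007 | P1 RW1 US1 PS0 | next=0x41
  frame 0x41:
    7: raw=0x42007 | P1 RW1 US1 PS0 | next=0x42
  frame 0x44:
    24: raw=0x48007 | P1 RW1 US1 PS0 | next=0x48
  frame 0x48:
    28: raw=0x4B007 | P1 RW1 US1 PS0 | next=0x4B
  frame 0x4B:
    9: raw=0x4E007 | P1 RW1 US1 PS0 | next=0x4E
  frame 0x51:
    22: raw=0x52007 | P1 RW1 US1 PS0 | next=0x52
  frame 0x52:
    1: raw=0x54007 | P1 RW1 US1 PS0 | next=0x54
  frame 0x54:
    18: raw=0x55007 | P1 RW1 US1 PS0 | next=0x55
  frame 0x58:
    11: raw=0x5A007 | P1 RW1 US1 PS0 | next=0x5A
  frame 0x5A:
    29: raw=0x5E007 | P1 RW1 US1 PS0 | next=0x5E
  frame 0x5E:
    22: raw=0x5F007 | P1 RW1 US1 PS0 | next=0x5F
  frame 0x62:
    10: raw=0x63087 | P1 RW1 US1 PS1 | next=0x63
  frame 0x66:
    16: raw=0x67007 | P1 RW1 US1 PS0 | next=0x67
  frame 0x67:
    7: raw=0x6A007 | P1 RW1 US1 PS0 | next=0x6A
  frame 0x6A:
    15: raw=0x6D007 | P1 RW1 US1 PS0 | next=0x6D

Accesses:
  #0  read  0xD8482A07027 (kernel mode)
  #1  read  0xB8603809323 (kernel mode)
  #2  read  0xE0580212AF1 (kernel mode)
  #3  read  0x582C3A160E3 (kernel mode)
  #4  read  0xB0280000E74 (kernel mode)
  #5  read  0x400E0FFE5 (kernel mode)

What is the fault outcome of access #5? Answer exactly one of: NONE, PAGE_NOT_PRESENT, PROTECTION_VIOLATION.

Per-access translation:
#0 VA=0xD8482A07027 (r,kernel):
  lvl0: tbl 0x36, slot 27 ⇒ 0x39007 (P1/RW1/US1/PS0)
  lvl1: tbl 0x39, slot 18 ⇒ 0x3D007 (P1/RW1/US1/PS0)
  lvl2: tbl 0x3D, slot 21 ⇒ 0x41007 (P1/RW1/US1/PS0)
  lvl3: tbl 0x41, slot 7 ⇒ 0x42007 (P1/RW1/US1/PS0)
  ✓ 0x42027  — 4 lookups
#1 VA=0xB8603809323 (r,kernel):
  lvl0: tbl 0x36, slot 23 ⇒ 0x44007 (P1/RW1/US1/PS0)
  lvl1: tbl 0x44, slot 24 ⇒ 0x48007 (P1/RW1/US1/PS0)
  lvl2: tbl 0x48, slot 28 ⇒ 0x4B007 (P1/RW1/US1/PS0)
  lvl3: tbl 0x4B, slot 9 ⇒ 0x4E007 (P1/RW1/US1/PS0)
  ✓ 0x4E323  — 4 lookups
#2 VA=0xE0580212AF1 (r,kernel):
  lvl0: tbl 0x36, slot 28 ⇒ 0x51007 (P1/RW1/US1/PS0)
  lvl1: tbl 0x51, slot 22 ⇒ 0x52007 (P1/RW1/US1/PS0)
  lvl2: tbl 0x52, slot 1 ⇒ 0x54007 (P1/RW1/US1/PS0)
  lvl3: tbl 0x54, slot 18 ⇒ 0x55007 (P1/RW1/US1/PS0)
  ✓ 0x55AF1  — 4 lookups
#3 VA=0x582C3A160E3 (r,kernel):
  lvl0: tbl 0x36, slot 11 ⇒ 0x58007 (P1/RW1/US1/PS0)
  lvl1: tbl 0x58, slot 11 ⇒ 0x5A007 (P1/RW1/US1/PS0)
  lvl2: tbl 0x5A, slot 29 ⇒ 0x5E007 (P1/RW1/US1/PS0)
  lvl3: tbl 0x5E, slot 22 ⇒ 0x5F007 (P1/RW1/US1/PS0)
  ✓ 0x5F0E3  — 4 lookups
#4 VA=0xB0280000E74 (r,kernel):
  lvl0: tbl 0x36, slot 22 ⇒ 0x62007 (P1/RW1/US1/PS0)
  lvl1: tbl 0x62, slot 10 ⇒ 0x63087 (P1/RW1/US1/PS1)
  ✓ 0x63E74 (huge @L1)  — 2 lookups
#5 VA=0x400E0FFE5 (r,kernel):
  lvl0: tbl 0x36, slot 0 ⇒ 0x66007 (P1/RW1/US1/PS0)
  lvl1: tbl 0x66, slot 16 ⇒ 0x67007 (P1/RW1/US1/PS0)
  lvl2: tbl 0x67, slot 7 ⇒ 0x6A007 (P1/RW1/US1/PS0)
  lvl3: tbl 0x6A, slot 15 ⇒ 0x6D007 (P1/RW1/US1/PS0)
  ✓ 0x6DFE5  — 4 lookups

Access #5 fault: NONE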